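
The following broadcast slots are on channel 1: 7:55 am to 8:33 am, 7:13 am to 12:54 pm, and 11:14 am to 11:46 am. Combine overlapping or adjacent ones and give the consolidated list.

7:13 am–12:54 pm

Sort by start: 7:13 am–12:54 pm, 7:55 am–8:33 am, 11:14 am–11:46 am.
7:55 am–8:33 am overlaps/touches 7:13 am–12:54 pm → extend to 7:13 am–12:54 pm.
11:14 am–11:46 am overlaps/touches 7:13 am–12:54 pm → extend to 7:13 am–12:54 pm.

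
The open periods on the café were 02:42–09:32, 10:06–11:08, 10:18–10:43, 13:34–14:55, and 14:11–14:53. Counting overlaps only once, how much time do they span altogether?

Merged: 02:42-09:32, 10:06-11:08, 13:34-14:55.
Lengths: 6 h 50 min + 1 h 2 min + 1 h 21 min = 9 h 13 min.

9 h 13 min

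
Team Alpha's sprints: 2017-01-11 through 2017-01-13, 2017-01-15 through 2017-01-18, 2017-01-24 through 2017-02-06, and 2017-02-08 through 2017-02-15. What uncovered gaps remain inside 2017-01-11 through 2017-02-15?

After merging, the occupied span is 2017-01-11 through 2017-01-13, 2017-01-15 through 2017-01-18, 2017-01-24 through 2017-02-06, 2017-02-08 through 2017-02-15.
Gaps within 2017-01-11 through 2017-02-15: 2017-01-14 through 2017-01-14, 2017-01-19 through 2017-01-23, 2017-02-07 through 2017-02-07.

2017-01-14 through 2017-01-14, 2017-01-19 through 2017-01-23, 2017-02-07 through 2017-02-07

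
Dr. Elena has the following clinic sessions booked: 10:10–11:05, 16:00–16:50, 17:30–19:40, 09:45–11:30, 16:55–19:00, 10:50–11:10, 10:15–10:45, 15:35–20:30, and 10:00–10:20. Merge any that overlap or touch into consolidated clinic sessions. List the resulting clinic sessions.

Sort by start: 09:45-11:30, 10:00-10:20, 10:10-11:05, 10:15-10:45, 10:50-11:10, 15:35-20:30, 16:00-16:50, 16:55-19:00, 17:30-19:40.
10:00-10:20 overlaps/touches 09:45-11:30 → extend to 09:45-11:30.
10:10-11:05 overlaps/touches 09:45-11:30 → extend to 09:45-11:30.
10:15-10:45 overlaps/touches 09:45-11:30 → extend to 09:45-11:30.
10:50-11:10 overlaps/touches 09:45-11:30 → extend to 09:45-11:30.
15:35-20:30 is disjoint → start new block.
16:00-16:50 overlaps/touches 15:35-20:30 → extend to 15:35-20:30.
16:55-19:00 overlaps/touches 15:35-20:30 → extend to 15:35-20:30.
17:30-19:40 overlaps/touches 15:35-20:30 → extend to 15:35-20:30.

09:45-11:30, 15:35-20:30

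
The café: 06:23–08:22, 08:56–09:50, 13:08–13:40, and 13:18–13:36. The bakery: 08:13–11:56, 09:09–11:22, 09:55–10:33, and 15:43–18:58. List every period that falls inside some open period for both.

08:13–08:22, 08:56–09:50

Merge the first list: 06:23–08:22, 08:56–09:50, 13:08–13:40.
Merge the second list: 08:13–11:56, 15:43–18:58.
06:23–08:22 meets the second set on 08:13–08:22.
08:56–09:50 meets the second set on 08:56–09:50.
13:08–13:40: no overlap with the second set.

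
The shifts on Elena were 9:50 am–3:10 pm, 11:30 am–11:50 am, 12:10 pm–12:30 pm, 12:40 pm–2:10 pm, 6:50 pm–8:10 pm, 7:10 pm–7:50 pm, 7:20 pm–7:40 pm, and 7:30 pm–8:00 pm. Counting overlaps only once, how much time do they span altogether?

Merged: 9:50 am–3:10 pm, 6:50 pm–8:10 pm.
Lengths: 5 h 20 min + 1 h 20 min = 6 h 40 min.

6 h 40 min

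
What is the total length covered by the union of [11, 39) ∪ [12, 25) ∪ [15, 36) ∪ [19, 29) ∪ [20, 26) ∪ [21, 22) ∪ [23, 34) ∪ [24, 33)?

28

Merged: [11, 39).
Length: 28.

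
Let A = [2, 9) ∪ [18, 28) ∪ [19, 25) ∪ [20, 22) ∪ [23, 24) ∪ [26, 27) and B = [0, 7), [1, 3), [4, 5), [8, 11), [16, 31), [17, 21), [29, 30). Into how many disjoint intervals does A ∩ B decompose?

A, merged: [2, 9), [18, 28).
B, merged: [0, 7), [8, 11), [16, 31).
A ∩ B = [2, 7), [8, 9), [18, 28).
That is 3 disjoint pieces.

3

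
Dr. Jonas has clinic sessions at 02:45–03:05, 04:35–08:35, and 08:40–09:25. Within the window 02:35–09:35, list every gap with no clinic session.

02:35-02:45, 03:05-04:35, 08:35-08:40, 09:25-09:35

Covered (merged): 02:45-03:05, 04:35-08:35, 08:40-09:25.
Gaps within 02:35-09:35: 02:35-02:45, 03:05-04:35, 08:35-08:40, 09:25-09:35.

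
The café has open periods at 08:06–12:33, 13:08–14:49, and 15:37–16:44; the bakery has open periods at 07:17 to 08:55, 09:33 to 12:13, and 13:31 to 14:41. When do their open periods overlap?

08:06–12:33 ∩ B → 08:06–08:55, 09:33–12:13.
13:08–14:49 ∩ B → 13:31–14:41.
15:37–16:44 meets no B interval.

08:06–08:55, 09:33–12:13, 13:31–14:41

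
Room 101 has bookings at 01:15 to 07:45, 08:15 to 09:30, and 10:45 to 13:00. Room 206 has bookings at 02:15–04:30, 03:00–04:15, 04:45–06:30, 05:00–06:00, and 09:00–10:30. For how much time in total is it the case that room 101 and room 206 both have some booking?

Merge the second list: 02:15-04:30, 04:45-06:30, 09:00-10:30.
A ∩ B = 02:15-04:30, 04:45-06:30, 09:00-09:30.
Total: 2 h 15 min + 1 h 45 min + 30 min = 4 h 30 min.

4 h 30 min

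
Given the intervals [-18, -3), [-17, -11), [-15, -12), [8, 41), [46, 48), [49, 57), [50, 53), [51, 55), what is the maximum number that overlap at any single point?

Sweep endpoints in order; track running count of active intervals.
Peak of 3 reached at -15.

3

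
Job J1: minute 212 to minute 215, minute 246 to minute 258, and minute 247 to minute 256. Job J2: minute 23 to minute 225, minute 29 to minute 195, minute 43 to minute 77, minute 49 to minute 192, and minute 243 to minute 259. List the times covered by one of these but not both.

A, merged: minute 212 to minute 215, minute 246 to minute 258.
B, merged: minute 23 to minute 225, minute 243 to minute 259.
A but not B: none.
B but not A: minute 23 to minute 212, minute 215 to minute 225, minute 243 to minute 246, minute 258 to minute 259.
Combining gives A △ B.

minute 23 to minute 212, minute 215 to minute 225, minute 243 to minute 246, minute 258 to minute 259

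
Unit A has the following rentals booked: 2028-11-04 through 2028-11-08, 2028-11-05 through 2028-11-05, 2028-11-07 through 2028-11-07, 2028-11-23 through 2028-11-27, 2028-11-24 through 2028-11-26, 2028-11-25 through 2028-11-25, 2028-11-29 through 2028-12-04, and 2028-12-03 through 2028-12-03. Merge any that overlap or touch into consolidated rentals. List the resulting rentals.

2028-11-05 through 2028-11-05 overlaps/touches 2028-11-04 through 2028-11-08 → extend to 2028-11-04 through 2028-11-08.
2028-11-07 through 2028-11-07 overlaps/touches 2028-11-04 through 2028-11-08 → extend to 2028-11-04 through 2028-11-08.
2028-11-23 through 2028-11-27 is disjoint → start new block.
2028-11-24 through 2028-11-26 overlaps/touches 2028-11-23 through 2028-11-27 → extend to 2028-11-23 through 2028-11-27.
2028-11-25 through 2028-11-25 overlaps/touches 2028-11-23 through 2028-11-27 → extend to 2028-11-23 through 2028-11-27.
2028-11-29 through 2028-12-04 is disjoint → start new block.
2028-12-03 through 2028-12-03 overlaps/touches 2028-11-29 through 2028-12-04 → extend to 2028-11-29 through 2028-12-04.

2028-11-04 through 2028-11-08, 2028-11-23 through 2028-11-27, 2028-11-29 through 2028-12-04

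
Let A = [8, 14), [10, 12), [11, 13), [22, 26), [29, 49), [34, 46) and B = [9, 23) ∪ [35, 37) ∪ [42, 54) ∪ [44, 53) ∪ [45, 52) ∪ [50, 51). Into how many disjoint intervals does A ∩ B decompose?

First set merges to [8, 14), [22, 26), [29, 49).
Second set merges to [9, 23), [35, 37), [42, 54).
A ∩ B = [9, 14), [22, 23), [35, 37), [42, 49).
That is 4 disjoint pieces.

4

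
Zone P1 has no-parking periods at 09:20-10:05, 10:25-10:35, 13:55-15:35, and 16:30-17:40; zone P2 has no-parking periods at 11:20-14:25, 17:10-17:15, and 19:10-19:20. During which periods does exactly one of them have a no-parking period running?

A \ B = 09:20-10:05, 10:25-10:35, 14:25-15:35, 16:30-17:10, 17:15-17:40.
B \ A = 11:20-13:55, 19:10-19:20.
Union of the two gives the symmetric difference.

09:20-10:05, 10:25-10:35, 11:20-13:55, 14:25-15:35, 16:30-17:10, 17:15-17:40, 19:10-19:20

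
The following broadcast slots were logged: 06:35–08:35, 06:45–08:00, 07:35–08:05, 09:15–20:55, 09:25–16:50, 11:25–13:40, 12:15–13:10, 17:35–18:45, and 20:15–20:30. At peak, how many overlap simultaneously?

At 12:15, 4 of the intervals are simultaneously active.
No point has more.

4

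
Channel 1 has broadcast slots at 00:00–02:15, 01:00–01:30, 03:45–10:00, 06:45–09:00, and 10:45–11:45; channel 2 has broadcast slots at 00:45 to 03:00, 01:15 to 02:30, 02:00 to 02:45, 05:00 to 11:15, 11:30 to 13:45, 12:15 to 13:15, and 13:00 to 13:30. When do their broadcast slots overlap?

00:45–02:15, 05:00–10:00, 10:45–11:15, 11:30–11:45

A, merged: 00:00–02:15, 03:45–10:00, 10:45–11:45.
B, merged: 00:45–03:00, 05:00–11:15, 11:30–13:45.
00:00–02:15 ∩ B → 00:45–02:15.
03:45–10:00 ∩ B → 05:00–10:00.
10:45–11:45 ∩ B → 10:45–11:15, 11:30–11:45.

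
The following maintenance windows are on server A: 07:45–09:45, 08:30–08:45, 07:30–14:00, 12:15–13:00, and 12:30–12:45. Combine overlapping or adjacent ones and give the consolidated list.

Sort by start: 07:30–14:00, 07:45–09:45, 08:30–08:45, 12:15–13:00, 12:30–12:45.
07:45–09:45 overlaps/touches 07:30–14:00 → extend to 07:30–14:00.
08:30–08:45 overlaps/touches 07:30–14:00 → extend to 07:30–14:00.
12:15–13:00 overlaps/touches 07:30–14:00 → extend to 07:30–14:00.
12:30–12:45 overlaps/touches 07:30–14:00 → extend to 07:30–14:00.

07:30–14:00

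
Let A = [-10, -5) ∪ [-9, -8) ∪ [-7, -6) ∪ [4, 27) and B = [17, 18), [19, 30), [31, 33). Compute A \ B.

First set merges to [-10, -5), [4, 27).
[-10, -5) is untouched.
[4, 27) with B removed leaves [4, 17), [18, 19).

[-10, -5) ∪ [4, 17) ∪ [18, 19)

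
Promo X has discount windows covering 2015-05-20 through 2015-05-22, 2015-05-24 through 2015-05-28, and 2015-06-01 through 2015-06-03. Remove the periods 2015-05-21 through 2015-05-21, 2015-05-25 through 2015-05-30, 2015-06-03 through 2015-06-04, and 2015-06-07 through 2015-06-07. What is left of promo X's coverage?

2015-05-20 through 2015-05-22 minus B → 2015-05-20 through 2015-05-20, 2015-05-22 through 2015-05-22.
2015-05-24 through 2015-05-28 minus B → 2015-05-24 through 2015-05-24.
2015-06-01 through 2015-06-03 minus B → 2015-06-01 through 2015-06-02.

2015-05-20 through 2015-05-20, 2015-05-22 through 2015-05-22, 2015-05-24 through 2015-05-24, 2015-06-01 through 2015-06-02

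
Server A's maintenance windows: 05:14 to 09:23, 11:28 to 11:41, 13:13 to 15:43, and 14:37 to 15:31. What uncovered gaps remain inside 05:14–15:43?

09:23–11:28, 11:41–13:13

The merged coverage is 05:14–09:23, 11:28–11:41, 13:13–15:43.
Uncovered inside 05:14–15:43: 09:23–11:28, 11:41–13:13.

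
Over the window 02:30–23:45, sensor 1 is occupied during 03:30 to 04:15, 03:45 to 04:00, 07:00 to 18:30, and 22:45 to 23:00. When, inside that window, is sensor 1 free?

Covered (merged): 03:30–04:15, 07:00–18:30, 22:45–23:00.
Complement within 02:30–23:45: 02:30–03:30, 04:15–07:00, 18:30–22:45, 23:00–23:45.

02:30–03:30, 04:15–07:00, 18:30–22:45, 23:00–23:45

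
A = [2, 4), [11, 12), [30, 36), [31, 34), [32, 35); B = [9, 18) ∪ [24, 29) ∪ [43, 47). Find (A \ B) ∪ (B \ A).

[2, 4) ∪ [9, 11) ∪ [12, 18) ∪ [24, 29) ∪ [30, 36) ∪ [43, 47)

First set merges to [2, 4), [11, 12), [30, 36).
A \ B = [2, 4), [30, 36).
B \ A = [9, 11), [12, 18), [24, 29), [43, 47).
Union of the two gives the symmetric difference.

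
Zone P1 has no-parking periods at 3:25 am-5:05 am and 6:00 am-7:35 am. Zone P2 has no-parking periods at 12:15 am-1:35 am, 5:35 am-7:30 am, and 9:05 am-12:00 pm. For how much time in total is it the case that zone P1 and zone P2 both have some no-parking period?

1 h 30 min

A ∩ B = 6:00 am–7:30 am.
Total: 1 h 30 min.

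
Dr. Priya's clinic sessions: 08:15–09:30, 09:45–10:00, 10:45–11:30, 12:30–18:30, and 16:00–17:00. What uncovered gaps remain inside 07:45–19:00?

The merged coverage is 08:15–09:30, 09:45–10:00, 10:45–11:30, 12:30–18:30.
Uncovered inside 07:45–19:00: 07:45–08:15, 09:30–09:45, 10:00–10:45, 11:30–12:30, 18:30–19:00.

07:45–08:15, 09:30–09:45, 10:00–10:45, 11:30–12:30, 18:30–19:00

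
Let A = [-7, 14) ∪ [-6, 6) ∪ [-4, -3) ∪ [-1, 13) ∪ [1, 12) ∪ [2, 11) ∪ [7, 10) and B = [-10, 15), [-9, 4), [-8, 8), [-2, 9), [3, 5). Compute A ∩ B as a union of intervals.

Merge the first list: [-7, 14).
Merge the second list: [-10, 15).
[-7, 14) meets the second set on [-7, 14).

[-7, 14)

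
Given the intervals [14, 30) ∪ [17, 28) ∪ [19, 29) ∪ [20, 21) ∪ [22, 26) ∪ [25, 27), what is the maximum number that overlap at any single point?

At 25, 5 of the intervals are simultaneously active.
No point has more.

5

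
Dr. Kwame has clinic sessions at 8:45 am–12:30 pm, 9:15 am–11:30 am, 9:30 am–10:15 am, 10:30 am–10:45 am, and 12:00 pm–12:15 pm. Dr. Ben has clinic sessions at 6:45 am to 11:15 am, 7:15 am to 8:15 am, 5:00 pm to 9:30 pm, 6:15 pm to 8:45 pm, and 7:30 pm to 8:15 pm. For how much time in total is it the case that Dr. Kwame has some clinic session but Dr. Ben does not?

1 h 15 min

A, merged: 8:45 am–12:30 pm.
B, merged: 6:45 am–11:15 am, 5:00 pm–9:30 pm.
A \ B = 11:15 am–12:30 pm.
Total: 1 h 15 min.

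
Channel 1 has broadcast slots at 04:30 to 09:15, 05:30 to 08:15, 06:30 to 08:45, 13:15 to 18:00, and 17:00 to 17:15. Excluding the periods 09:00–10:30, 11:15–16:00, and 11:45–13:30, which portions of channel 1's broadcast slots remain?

First set merges to 04:30–09:15, 13:15–18:00.
Second set merges to 09:00–10:30, 11:15–16:00.
04:30–09:15 minus B → 04:30–09:00.
13:15–18:00 minus B → 16:00–18:00.

04:30–09:00, 16:00–18:00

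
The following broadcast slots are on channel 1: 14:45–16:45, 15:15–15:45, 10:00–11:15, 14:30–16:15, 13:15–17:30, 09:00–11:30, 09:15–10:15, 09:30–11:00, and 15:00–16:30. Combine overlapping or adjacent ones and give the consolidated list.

09:00-11:30, 13:15-17:30

Sort by start: 09:00-11:30, 09:15-10:15, 09:30-11:00, 10:00-11:15, 13:15-17:30, 14:30-16:15, 14:45-16:45, 15:00-16:30, 15:15-15:45.
09:15-10:15 overlaps/touches 09:00-11:30 → extend to 09:00-11:30.
09:30-11:00 overlaps/touches 09:00-11:30 → extend to 09:00-11:30.
10:00-11:15 overlaps/touches 09:00-11:30 → extend to 09:00-11:30.
13:15-17:30 is disjoint → start new block.
14:30-16:15 overlaps/touches 13:15-17:30 → extend to 13:15-17:30.
14:45-16:45 overlaps/touches 13:15-17:30 → extend to 13:15-17:30.
15:00-16:30 overlaps/touches 13:15-17:30 → extend to 13:15-17:30.
15:15-15:45 overlaps/touches 13:15-17:30 → extend to 13:15-17:30.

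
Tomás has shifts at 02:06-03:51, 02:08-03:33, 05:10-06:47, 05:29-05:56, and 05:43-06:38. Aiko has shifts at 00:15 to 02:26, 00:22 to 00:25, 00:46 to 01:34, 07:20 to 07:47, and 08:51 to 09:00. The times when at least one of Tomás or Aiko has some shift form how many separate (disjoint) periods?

4

A, merged: 02:06-03:51, 05:10-06:47.
B, merged: 00:15-02:26, 07:20-07:47, 08:51-09:00.
A ∪ B = 00:15-03:51, 05:10-06:47, 07:20-07:47, 08:51-09:00.
That is 4 disjoint pieces.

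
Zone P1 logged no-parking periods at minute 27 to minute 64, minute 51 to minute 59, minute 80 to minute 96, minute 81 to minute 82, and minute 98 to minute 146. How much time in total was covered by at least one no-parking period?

Merged: minute 27 to minute 64, minute 80 to minute 96, minute 98 to minute 146.
Lengths: 37 minutes + 16 minutes + 48 minutes = 101 minutes.

101 minutes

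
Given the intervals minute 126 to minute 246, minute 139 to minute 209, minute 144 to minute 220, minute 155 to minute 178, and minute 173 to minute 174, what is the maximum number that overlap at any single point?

At minute 173, 5 of the intervals are simultaneously active.
No point has more.

5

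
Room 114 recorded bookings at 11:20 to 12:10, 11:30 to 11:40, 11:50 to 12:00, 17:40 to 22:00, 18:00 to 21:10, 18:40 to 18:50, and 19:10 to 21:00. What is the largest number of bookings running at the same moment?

Walk the sorted start/end points keeping a running depth.
The depth first hits 3 at 18:40.

3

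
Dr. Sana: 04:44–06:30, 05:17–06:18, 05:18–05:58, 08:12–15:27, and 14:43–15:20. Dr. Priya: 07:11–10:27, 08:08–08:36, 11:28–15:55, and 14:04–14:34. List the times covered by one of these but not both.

04:44-06:30, 07:11-08:12, 10:27-11:28, 15:27-15:55

Merge the first list: 04:44-06:30, 08:12-15:27.
Merge the second list: 07:11-10:27, 11:28-15:55.
A but not B: 04:44-06:30, 10:27-11:28.
B but not A: 07:11-08:12, 15:27-15:55.
Combining gives A △ B.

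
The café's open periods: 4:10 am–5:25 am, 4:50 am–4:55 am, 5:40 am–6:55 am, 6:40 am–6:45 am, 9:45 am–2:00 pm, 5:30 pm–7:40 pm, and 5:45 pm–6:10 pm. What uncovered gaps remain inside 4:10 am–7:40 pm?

Covered (merged): 4:10 am-5:25 am, 5:40 am-6:55 am, 9:45 am-2:00 pm, 5:30 pm-7:40 pm.
Complement within 4:10 am-7:40 pm: 5:25 am-5:40 am, 6:55 am-9:45 am, 2:00 pm-5:30 pm.

5:25 am-5:40 am, 6:55 am-9:45 am, 2:00 pm-5:30 pm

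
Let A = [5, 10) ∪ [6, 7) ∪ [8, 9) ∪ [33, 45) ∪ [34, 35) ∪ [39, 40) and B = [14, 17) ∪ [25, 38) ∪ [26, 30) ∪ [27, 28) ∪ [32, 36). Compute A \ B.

[5, 10) ∪ [38, 45)

A, merged: [5, 10), [33, 45).
B, merged: [14, 17), [25, 38).
[5, 10): no B overlap → unchanged.
[33, 45) minus B → [38, 45).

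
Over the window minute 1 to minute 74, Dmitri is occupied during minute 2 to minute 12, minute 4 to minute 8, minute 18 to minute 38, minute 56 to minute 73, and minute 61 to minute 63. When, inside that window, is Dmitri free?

After merging, the occupied span is minute 2 to minute 12, minute 18 to minute 38, minute 56 to minute 73.
Uncovered inside minute 1 to minute 74: minute 1 to minute 2, minute 12 to minute 18, minute 38 to minute 56, minute 73 to minute 74.

minute 1 to minute 2, minute 12 to minute 18, minute 38 to minute 56, minute 73 to minute 74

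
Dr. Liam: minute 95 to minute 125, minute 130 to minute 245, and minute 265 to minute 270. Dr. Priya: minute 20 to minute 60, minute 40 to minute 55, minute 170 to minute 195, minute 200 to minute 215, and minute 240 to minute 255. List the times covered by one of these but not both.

minute 20 to minute 60, minute 95 to minute 125, minute 130 to minute 170, minute 195 to minute 200, minute 215 to minute 240, minute 245 to minute 255, minute 265 to minute 270

Second set merges to minute 20 to minute 60, minute 170 to minute 195, minute 200 to minute 215, minute 240 to minute 255.
A \ B = minute 95 to minute 125, minute 130 to minute 170, minute 195 to minute 200, minute 215 to minute 240, minute 265 to minute 270.
B \ A = minute 20 to minute 60, minute 245 to minute 255.
Union of the two gives the symmetric difference.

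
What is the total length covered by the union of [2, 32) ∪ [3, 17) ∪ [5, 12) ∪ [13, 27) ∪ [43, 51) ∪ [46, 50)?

38

Merged: [2, 32), [43, 51).
Lengths: 30 + 8 = 38.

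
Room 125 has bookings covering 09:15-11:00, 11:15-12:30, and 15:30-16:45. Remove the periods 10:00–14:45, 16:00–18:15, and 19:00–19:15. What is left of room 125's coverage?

09:15–10:00, 15:30–16:00

09:15–11:00 minus B → 09:15–10:00.
11:15–12:30: fully covered by B → removed.
15:30–16:45 minus B → 15:30–16:00.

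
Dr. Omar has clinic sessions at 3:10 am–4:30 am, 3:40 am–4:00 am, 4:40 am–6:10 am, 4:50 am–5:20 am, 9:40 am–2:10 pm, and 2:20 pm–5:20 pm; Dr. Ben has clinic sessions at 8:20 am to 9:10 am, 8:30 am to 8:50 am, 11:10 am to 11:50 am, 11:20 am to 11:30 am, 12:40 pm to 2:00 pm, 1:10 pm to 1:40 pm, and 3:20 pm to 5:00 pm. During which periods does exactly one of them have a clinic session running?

3:10 am–4:30 am, 4:40 am–6:10 am, 8:20 am–9:10 am, 9:40 am–11:10 am, 11:50 am–12:40 pm, 2:00 pm–2:10 pm, 2:20 pm–3:20 pm, 5:00 pm–5:20 pm

First set merges to 3:10 am–4:30 am, 4:40 am–6:10 am, 9:40 am–2:10 pm, 2:20 pm–5:20 pm.
Second set merges to 8:20 am–9:10 am, 11:10 am–11:50 am, 12:40 pm–2:00 pm, 3:20 pm–5:00 pm.
A but not B: 3:10 am–4:30 am, 4:40 am–6:10 am, 9:40 am–11:10 am, 11:50 am–12:40 pm, 2:00 pm–2:10 pm, 2:20 pm–3:20 pm, 5:00 pm–5:20 pm.
B but not A: 8:20 am–9:10 am.
Combining gives A △ B.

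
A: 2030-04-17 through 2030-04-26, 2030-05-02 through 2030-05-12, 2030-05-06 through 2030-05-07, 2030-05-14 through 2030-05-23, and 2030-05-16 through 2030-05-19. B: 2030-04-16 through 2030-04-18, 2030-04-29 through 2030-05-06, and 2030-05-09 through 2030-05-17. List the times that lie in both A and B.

First set merges to 2030-04-17 through 2030-04-26, 2030-05-02 through 2030-05-12, 2030-05-14 through 2030-05-23.
2030-04-17 through 2030-04-26 meets the second set on 2030-04-17 through 2030-04-18.
2030-05-02 through 2030-05-12 meets the second set on 2030-05-02 through 2030-05-06, 2030-05-09 through 2030-05-12.
2030-05-14 through 2030-05-23 meets the second set on 2030-05-14 through 2030-05-17.

2030-04-17 through 2030-04-18, 2030-05-02 through 2030-05-06, 2030-05-09 through 2030-05-12, 2030-05-14 through 2030-05-17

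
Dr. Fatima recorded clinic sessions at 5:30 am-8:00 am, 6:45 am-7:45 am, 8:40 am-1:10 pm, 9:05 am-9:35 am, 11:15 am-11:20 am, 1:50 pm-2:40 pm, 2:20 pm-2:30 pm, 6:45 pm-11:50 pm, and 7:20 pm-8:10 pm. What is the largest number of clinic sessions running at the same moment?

2

Walk the sorted start/end points keeping a running depth.
The depth first hits 2 at 6:45 am.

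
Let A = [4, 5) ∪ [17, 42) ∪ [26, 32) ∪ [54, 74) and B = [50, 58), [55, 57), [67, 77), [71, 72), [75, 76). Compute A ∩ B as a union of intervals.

A, merged: [4, 5), [17, 42), [54, 74).
B, merged: [50, 58), [67, 77).
[4, 5): no overlap with the second set.
[17, 42): no overlap with the second set.
[54, 74) meets the second set on [54, 58), [67, 74).

[54, 58) ∪ [67, 74)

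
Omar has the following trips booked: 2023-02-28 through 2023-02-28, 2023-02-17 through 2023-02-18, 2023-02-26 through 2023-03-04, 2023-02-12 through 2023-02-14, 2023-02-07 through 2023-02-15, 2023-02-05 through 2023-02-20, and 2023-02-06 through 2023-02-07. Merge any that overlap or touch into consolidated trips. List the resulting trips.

Sort by start: 2023-02-05 through 2023-02-20, 2023-02-06 through 2023-02-07, 2023-02-07 through 2023-02-15, 2023-02-12 through 2023-02-14, 2023-02-17 through 2023-02-18, 2023-02-26 through 2023-03-04, 2023-02-28 through 2023-02-28.
2023-02-06 through 2023-02-07 overlaps/touches 2023-02-05 through 2023-02-20 → extend to 2023-02-05 through 2023-02-20.
2023-02-07 through 2023-02-15 overlaps/touches 2023-02-05 through 2023-02-20 → extend to 2023-02-05 through 2023-02-20.
2023-02-12 through 2023-02-14 overlaps/touches 2023-02-05 through 2023-02-20 → extend to 2023-02-05 through 2023-02-20.
2023-02-17 through 2023-02-18 overlaps/touches 2023-02-05 through 2023-02-20 → extend to 2023-02-05 through 2023-02-20.
2023-02-26 through 2023-03-04 is disjoint → start new block.
2023-02-28 through 2023-02-28 overlaps/touches 2023-02-26 through 2023-03-04 → extend to 2023-02-26 through 2023-03-04.

2023-02-05 through 2023-02-20, 2023-02-26 through 2023-03-04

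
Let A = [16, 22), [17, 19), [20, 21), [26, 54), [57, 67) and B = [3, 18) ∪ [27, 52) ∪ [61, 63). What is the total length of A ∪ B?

57

Merge the first list: [16, 22), [26, 54), [57, 67).
A ∪ B = [3, 22), [26, 54), [57, 67).
Total: 19 + 28 + 10 = 57.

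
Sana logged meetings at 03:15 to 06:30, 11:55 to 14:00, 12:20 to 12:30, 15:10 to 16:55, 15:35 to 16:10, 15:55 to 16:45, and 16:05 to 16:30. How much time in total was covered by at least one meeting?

Merged: 03:15–06:30, 11:55–14:00, 15:10–16:55.
Lengths: 3 h 15 min + 2 h 5 min + 1 h 45 min = 7 h 5 min.

7 h 5 min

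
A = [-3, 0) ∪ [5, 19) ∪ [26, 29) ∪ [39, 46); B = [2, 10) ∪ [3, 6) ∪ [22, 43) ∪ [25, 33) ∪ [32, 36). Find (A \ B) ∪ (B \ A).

[-3, 0) ∪ [2, 5) ∪ [10, 19) ∪ [22, 26) ∪ [29, 39) ∪ [43, 46)

B, merged: [2, 10), [22, 43).
A but not B: [-3, 0), [10, 19), [43, 46).
B but not A: [2, 5), [22, 26), [29, 39).
Combining gives A △ B.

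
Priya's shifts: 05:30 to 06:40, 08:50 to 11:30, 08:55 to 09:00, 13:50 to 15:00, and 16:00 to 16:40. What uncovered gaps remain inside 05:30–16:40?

After merging, the occupied span is 05:30-06:40, 08:50-11:30, 13:50-15:00, 16:00-16:40.
Gaps within 05:30-16:40: 06:40-08:50, 11:30-13:50, 15:00-16:00.

06:40-08:50, 11:30-13:50, 15:00-16:00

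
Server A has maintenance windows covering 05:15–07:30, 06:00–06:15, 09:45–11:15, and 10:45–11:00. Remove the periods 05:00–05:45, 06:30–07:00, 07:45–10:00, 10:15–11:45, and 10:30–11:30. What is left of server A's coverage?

First set merges to 05:15-07:30, 09:45-11:15.
Second set merges to 05:00-05:45, 06:30-07:00, 07:45-10:00, 10:15-11:45.
05:15-07:30 \ B = 05:45-06:30, 07:00-07:30.
09:45-11:15 \ B = 10:00-10:15.

05:45-06:30, 07:00-07:30, 10:00-10:15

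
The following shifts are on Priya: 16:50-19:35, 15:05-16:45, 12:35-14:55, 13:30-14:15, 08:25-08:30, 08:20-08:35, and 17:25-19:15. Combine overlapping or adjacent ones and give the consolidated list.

Sort by start: 08:20–08:35, 08:25–08:30, 12:35–14:55, 13:30–14:15, 15:05–16:45, 16:50–19:35, 17:25–19:15.
08:25–08:30 overlaps/touches 08:20–08:35 → extend to 08:20–08:35.
12:35–14:55 is disjoint → start new block.
13:30–14:15 overlaps/touches 12:35–14:55 → extend to 12:35–14:55.
15:05–16:45 is disjoint → start new block.
16:50–19:35 is disjoint → start new block.
17:25–19:15 overlaps/touches 16:50–19:35 → extend to 16:50–19:35.

08:20–08:35, 12:35–14:55, 15:05–16:45, 16:50–19:35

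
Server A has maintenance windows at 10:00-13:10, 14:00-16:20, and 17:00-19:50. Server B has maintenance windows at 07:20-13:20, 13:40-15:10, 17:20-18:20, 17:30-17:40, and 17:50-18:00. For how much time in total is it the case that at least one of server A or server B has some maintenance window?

11 h 30 min

Second set merges to 07:20–13:20, 13:40–15:10, 17:20–18:20.
A ∪ B = 07:20–13:20, 13:40–16:20, 17:00–19:50.
Total: 6 h + 2 h 40 min + 2 h 50 min = 11 h 30 min.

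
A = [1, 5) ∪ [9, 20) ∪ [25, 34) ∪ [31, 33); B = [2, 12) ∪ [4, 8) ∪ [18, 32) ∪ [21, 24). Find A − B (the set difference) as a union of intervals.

[1, 2) ∪ [12, 18) ∪ [32, 34)

A, merged: [1, 5), [9, 20), [25, 34).
B, merged: [2, 12), [18, 32).
[1, 5) minus B → [1, 2).
[9, 20) minus B → [12, 18).
[25, 34) minus B → [32, 34).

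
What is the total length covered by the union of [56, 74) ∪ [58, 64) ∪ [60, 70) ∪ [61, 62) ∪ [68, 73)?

Merged: [56, 74).
Length: 18.

18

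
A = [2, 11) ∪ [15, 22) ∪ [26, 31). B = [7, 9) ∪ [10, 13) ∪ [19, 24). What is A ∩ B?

[7, 9) ∪ [10, 11) ∪ [19, 22)

[2, 11) ∩ B → [7, 9), [10, 11).
[15, 22) ∩ B → [19, 22).
[26, 31) meets no B interval.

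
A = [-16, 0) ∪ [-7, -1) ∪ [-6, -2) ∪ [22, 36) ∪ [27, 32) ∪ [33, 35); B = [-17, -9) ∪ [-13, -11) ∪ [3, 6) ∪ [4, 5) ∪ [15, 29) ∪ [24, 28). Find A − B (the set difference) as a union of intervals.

[-9, 0) ∪ [29, 36)

Merge the first list: [-16, 0), [22, 36).
Merge the second list: [-17, -9), [3, 6), [15, 29).
[-16, 0) minus B → [-9, 0).
[22, 36) minus B → [29, 36).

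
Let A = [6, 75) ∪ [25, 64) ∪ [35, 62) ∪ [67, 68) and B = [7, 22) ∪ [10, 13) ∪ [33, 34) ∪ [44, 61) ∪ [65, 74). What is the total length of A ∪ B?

69

Merge the first list: [6, 75).
Merge the second list: [7, 22), [33, 34), [44, 61), [65, 74).
A ∪ B = [6, 75).
Total: 69.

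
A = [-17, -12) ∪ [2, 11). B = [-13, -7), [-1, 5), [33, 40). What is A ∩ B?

[-17, -12) meets the second set on [-13, -12).
[2, 11) meets the second set on [2, 5).

[-13, -12) ∪ [2, 5)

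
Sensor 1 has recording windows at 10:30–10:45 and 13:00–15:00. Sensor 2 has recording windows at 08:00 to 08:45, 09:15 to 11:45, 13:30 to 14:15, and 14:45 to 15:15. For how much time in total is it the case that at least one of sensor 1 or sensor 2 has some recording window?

A ∪ B = 08:00–08:45, 09:15–11:45, 13:00–15:15.
Total: 45 min + 2 h 30 min + 2 h 15 min = 5 h 30 min.

5 h 30 min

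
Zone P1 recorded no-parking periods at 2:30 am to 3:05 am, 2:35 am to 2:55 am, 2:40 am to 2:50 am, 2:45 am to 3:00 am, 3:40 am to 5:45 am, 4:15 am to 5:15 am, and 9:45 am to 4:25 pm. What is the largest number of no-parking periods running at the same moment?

At 2:45 am, 4 of the intervals are simultaneously active.
No point has more.

4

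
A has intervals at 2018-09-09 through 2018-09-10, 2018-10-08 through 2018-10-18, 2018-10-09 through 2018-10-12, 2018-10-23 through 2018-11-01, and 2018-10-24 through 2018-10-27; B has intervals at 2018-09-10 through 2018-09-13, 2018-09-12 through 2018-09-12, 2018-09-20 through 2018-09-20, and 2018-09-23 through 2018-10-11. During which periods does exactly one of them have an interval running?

First set merges to 2018-09-09 through 2018-09-10, 2018-10-08 through 2018-10-18, 2018-10-23 through 2018-11-01.
Second set merges to 2018-09-10 through 2018-09-13, 2018-09-20 through 2018-09-20, 2018-09-23 through 2018-10-11.
Only in the first: 2018-09-09 through 2018-09-09, 2018-10-12 through 2018-10-18, 2018-10-23 through 2018-11-01.
Only in the second: 2018-09-11 through 2018-09-13, 2018-09-20 through 2018-09-20, 2018-09-23 through 2018-10-07.
Together these are the periods covered by exactly one.

2018-09-09 through 2018-09-09, 2018-09-11 through 2018-09-13, 2018-09-20 through 2018-09-20, 2018-09-23 through 2018-10-07, 2018-10-12 through 2018-10-18, 2018-10-23 through 2018-11-01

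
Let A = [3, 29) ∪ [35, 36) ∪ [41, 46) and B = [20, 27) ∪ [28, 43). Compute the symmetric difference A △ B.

A \ B = [3, 20), [27, 28), [43, 46).
B \ A = [29, 35), [36, 41).
Union of the two gives the symmetric difference.

[3, 20) ∪ [27, 28) ∪ [29, 35) ∪ [36, 41) ∪ [43, 46)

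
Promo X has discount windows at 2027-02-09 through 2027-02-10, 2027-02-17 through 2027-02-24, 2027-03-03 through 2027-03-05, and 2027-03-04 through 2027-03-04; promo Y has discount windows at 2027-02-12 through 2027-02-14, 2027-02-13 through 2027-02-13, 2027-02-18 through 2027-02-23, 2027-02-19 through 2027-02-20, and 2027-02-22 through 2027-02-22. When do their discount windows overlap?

Merge the first list: 2027-02-09 through 2027-02-10, 2027-02-17 through 2027-02-24, 2027-03-03 through 2027-03-05.
Merge the second list: 2027-02-12 through 2027-02-14, 2027-02-18 through 2027-02-23.
2027-02-09 through 2027-02-10 falls entirely outside B.
2027-02-17 through 2027-02-24 overlaps B on 2027-02-18 through 2027-02-23.
2027-03-03 through 2027-03-05 falls entirely outside B.

2027-02-18 through 2027-02-23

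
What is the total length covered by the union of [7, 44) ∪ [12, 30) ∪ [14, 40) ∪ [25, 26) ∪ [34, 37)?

37

Merged: [7, 44).
Length: 37.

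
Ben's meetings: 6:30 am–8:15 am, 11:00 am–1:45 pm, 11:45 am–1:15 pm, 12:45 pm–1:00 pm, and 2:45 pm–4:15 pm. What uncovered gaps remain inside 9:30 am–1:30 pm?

After merging, the occupied span is 6:30 am–8:15 am, 11:00 am–1:45 pm, 2:45 pm–4:15 pm.
Complement within 9:30 am–1:30 pm: 9:30 am–11:00 am.

9:30 am–11:00 am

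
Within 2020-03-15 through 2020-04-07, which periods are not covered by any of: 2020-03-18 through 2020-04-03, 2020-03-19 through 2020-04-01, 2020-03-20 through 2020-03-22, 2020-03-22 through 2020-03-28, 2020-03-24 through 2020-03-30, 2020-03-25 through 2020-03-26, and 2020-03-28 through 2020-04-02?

2020-03-15 through 2020-03-17, 2020-04-04 through 2020-04-07

The merged coverage is 2020-03-18 through 2020-04-03.
Complement within 2020-03-15 through 2020-04-07: 2020-03-15 through 2020-03-17, 2020-04-04 through 2020-04-07.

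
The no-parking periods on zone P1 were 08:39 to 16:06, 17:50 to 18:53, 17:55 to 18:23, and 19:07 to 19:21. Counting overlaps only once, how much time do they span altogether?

Merged: 08:39–16:06, 17:50–18:53, 19:07–19:21.
Lengths: 7 h 27 min + 1 h 3 min + 14 min = 8 h 44 min.

8 h 44 min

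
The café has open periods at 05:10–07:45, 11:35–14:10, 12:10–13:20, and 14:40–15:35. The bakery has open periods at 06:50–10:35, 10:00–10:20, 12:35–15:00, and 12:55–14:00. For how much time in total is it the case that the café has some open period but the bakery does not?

3 h 15 min

Merge the first list: 05:10–07:45, 11:35–14:10, 14:40–15:35.
Merge the second list: 06:50–10:35, 12:35–15:00.
A \ B = 05:10–06:50, 11:35–12:35, 15:00–15:35.
Total: 1 h 40 min + 1 h + 35 min = 3 h 15 min.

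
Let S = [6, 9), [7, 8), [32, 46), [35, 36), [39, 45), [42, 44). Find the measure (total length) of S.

17

Merged: [6, 9), [32, 46).
Lengths: 3 + 14 = 17.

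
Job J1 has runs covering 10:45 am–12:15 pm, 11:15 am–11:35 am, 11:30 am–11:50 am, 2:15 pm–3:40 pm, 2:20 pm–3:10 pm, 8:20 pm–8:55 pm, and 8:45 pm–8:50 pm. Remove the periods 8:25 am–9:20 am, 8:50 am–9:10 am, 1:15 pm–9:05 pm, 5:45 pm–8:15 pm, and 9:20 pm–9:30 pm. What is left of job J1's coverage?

10:45 am–12:15 pm

Merge the first list: 10:45 am–12:15 pm, 2:15 pm–3:40 pm, 8:20 pm–8:55 pm.
Merge the second list: 8:25 am–9:20 am, 1:15 pm–9:05 pm, 9:20 pm–9:30 pm.
10:45 am–12:15 pm: nothing removed.
2:15 pm–3:40 pm: entirely removed.
8:20 pm–8:55 pm: entirely removed.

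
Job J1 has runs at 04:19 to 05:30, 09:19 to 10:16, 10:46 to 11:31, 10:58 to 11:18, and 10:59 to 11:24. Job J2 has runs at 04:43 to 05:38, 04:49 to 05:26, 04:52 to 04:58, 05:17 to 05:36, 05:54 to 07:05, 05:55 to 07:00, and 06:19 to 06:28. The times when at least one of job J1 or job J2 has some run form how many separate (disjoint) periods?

First set merges to 04:19-05:30, 09:19-10:16, 10:46-11:31.
Second set merges to 04:43-05:38, 05:54-07:05.
A ∪ B = 04:19-05:38, 05:54-07:05, 09:19-10:16, 10:46-11:31.
That is 4 disjoint pieces.

4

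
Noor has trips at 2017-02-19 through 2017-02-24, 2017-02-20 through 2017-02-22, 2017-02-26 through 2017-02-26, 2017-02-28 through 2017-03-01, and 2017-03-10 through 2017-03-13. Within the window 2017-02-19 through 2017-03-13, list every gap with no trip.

2017-02-25 through 2017-02-25, 2017-02-27 through 2017-02-27, 2017-03-02 through 2017-03-09

Covered (merged): 2017-02-19 through 2017-02-24, 2017-02-26 through 2017-02-26, 2017-02-28 through 2017-03-01, 2017-03-10 through 2017-03-13.
Gaps within 2017-02-19 through 2017-03-13: 2017-02-25 through 2017-02-25, 2017-02-27 through 2017-02-27, 2017-03-02 through 2017-03-09.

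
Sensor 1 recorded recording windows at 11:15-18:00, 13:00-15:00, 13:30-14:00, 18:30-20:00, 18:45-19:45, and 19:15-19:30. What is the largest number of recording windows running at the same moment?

Sweep endpoints in order; track running count of active intervals.
Peak of 3 reached at 13:30.

3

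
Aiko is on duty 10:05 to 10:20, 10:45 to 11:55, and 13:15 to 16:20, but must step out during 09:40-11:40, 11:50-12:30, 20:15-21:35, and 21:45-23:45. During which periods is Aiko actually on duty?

10:05–10:20: entirely removed.
10:45–11:55 \ B = 11:40–11:50.
13:15–16:20: nothing removed.

11:40–11:50, 13:15–16:20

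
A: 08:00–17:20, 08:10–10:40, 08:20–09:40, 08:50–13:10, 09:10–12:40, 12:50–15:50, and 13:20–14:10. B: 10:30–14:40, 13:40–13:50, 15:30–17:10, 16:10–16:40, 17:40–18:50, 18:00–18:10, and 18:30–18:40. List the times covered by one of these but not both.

Merge the first list: 08:00–17:20.
Merge the second list: 10:30–14:40, 15:30–17:10, 17:40–18:50.
Only in the first: 08:00–10:30, 14:40–15:30, 17:10–17:20.
Only in the second: 17:40–18:50.
Together these are the periods covered by exactly one.

08:00–10:30, 14:40–15:30, 17:10–17:20, 17:40–18:50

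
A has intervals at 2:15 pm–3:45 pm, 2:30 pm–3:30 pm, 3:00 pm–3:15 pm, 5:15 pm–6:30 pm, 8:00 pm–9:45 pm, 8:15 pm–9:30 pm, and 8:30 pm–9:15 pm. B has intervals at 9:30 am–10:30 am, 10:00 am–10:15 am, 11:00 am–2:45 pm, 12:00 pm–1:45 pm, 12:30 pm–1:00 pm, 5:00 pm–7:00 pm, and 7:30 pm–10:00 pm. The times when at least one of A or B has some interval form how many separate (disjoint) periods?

4

Merge the first list: 2:15 pm–3:45 pm, 5:15 pm–6:30 pm, 8:00 pm–9:45 pm.
Merge the second list: 9:30 am–10:30 am, 11:00 am–2:45 pm, 5:00 pm–7:00 pm, 7:30 pm–10:00 pm.
A ∪ B = 9:30 am–10:30 am, 11:00 am–3:45 pm, 5:00 pm–7:00 pm, 7:30 pm–10:00 pm.
That is 4 disjoint pieces.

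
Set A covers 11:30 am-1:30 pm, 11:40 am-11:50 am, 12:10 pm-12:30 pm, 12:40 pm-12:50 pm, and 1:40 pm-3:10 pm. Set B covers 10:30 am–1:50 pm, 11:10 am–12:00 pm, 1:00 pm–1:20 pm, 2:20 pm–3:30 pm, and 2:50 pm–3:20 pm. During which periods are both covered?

Merge the first list: 11:30 am–1:30 pm, 1:40 pm–3:10 pm.
Merge the second list: 10:30 am–1:50 pm, 2:20 pm–3:30 pm.
11:30 am–1:30 pm meets the second set on 11:30 am–1:30 pm.
1:40 pm–3:10 pm meets the second set on 1:40 pm–1:50 pm, 2:20 pm–3:10 pm.

11:30 am–1:30 pm, 1:40 pm–1:50 pm, 2:20 pm–3:10 pm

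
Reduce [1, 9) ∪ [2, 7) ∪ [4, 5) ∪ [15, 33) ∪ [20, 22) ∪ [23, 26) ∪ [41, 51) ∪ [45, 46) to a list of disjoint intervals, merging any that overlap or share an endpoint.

[1, 9) ∪ [15, 33) ∪ [41, 51)

[2, 7) overlaps/touches [1, 9) → extend to [1, 9).
[4, 5) overlaps/touches [1, 9) → extend to [1, 9).
[15, 33) is disjoint → start new block.
[20, 22) overlaps/touches [15, 33) → extend to [15, 33).
[23, 26) overlaps/touches [15, 33) → extend to [15, 33).
[41, 51) is disjoint → start new block.
[45, 46) overlaps/touches [41, 51) → extend to [41, 51).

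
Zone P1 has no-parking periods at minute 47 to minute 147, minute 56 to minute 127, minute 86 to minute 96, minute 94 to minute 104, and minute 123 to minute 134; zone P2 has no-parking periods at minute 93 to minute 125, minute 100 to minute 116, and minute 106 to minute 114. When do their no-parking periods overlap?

minute 93 to minute 125

First set merges to minute 47 to minute 147.
Second set merges to minute 93 to minute 125.
minute 47 to minute 147 ∩ B → minute 93 to minute 125.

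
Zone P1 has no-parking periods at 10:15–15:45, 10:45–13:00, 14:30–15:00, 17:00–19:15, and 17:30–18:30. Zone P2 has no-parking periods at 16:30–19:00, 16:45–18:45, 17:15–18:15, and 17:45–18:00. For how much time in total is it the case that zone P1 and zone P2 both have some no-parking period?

2 h

First set merges to 10:15-15:45, 17:00-19:15.
Second set merges to 16:30-19:00.
A ∩ B = 17:00-19:00.
Total: 2 h.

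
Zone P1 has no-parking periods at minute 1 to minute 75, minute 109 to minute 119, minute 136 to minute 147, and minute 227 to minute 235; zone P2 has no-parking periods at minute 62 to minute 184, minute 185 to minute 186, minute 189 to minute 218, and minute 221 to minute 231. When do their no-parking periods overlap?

minute 1 to minute 75 ∩ B → minute 62 to minute 75.
minute 109 to minute 119 ∩ B → minute 109 to minute 119.
minute 136 to minute 147 ∩ B → minute 136 to minute 147.
minute 227 to minute 235 ∩ B → minute 227 to minute 231.

minute 62 to minute 75, minute 109 to minute 119, minute 136 to minute 147, minute 227 to minute 231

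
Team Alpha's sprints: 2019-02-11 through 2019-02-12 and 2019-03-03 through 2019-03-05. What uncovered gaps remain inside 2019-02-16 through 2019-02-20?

2019-02-16 through 2019-02-20

After merging, the occupied span is 2019-02-11 through 2019-02-12, 2019-03-03 through 2019-03-05.
Gaps within 2019-02-16 through 2019-02-20: 2019-02-16 through 2019-02-20.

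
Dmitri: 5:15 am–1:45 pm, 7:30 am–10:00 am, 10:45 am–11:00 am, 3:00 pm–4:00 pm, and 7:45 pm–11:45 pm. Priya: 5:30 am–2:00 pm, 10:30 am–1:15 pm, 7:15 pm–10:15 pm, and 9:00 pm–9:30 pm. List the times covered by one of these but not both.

A, merged: 5:15 am–1:45 pm, 3:00 pm–4:00 pm, 7:45 pm–11:45 pm.
B, merged: 5:30 am–2:00 pm, 7:15 pm–10:15 pm.
A \ B = 5:15 am–5:30 am, 3:00 pm–4:00 pm, 10:15 pm–11:45 pm.
B \ A = 1:45 pm–2:00 pm, 7:15 pm–7:45 pm.
Union of the two gives the symmetric difference.

5:15 am–5:30 am, 1:45 pm–2:00 pm, 3:00 pm–4:00 pm, 7:15 pm–7:45 pm, 10:15 pm–11:45 pm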